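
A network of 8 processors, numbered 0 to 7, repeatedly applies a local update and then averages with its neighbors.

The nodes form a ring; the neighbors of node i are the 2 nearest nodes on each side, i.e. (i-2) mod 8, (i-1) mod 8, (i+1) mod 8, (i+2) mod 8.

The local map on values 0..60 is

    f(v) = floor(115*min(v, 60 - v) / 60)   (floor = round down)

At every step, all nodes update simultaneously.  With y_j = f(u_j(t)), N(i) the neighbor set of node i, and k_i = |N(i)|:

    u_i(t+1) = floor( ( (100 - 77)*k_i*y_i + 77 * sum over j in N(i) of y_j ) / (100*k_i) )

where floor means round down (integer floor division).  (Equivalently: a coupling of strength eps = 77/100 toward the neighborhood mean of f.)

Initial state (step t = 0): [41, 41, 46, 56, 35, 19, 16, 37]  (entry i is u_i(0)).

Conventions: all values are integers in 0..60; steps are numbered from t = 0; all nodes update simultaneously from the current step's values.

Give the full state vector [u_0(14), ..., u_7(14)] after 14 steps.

Answer: [42, 42, 42, 42, 42, 42, 42, 42]

Derivation:
t=0: [41, 41, 46, 56, 35, 19, 16, 37]
t=1: [34, 30, 30, 29, 29, 32, 38, 36]
t=2: [50, 52, 54, 55, 52, 50, 48, 49]
t=3: [17, 15, 13, 13, 15, 17, 19, 19]
t=4: [31, 28, 27, 27, 28, 31, 32, 32]
t=5: [53, 52, 52, 52, 52, 53, 53, 53]
t=6: [13, 14, 14, 14, 14, 13, 13, 13]
t=7: [24, 25, 25, 25, 25, 24, 24, 24]
t=8: [46, 46, 46, 46, 46, 46, 46, 46]
t=9: [26, 26, 26, 26, 26, 26, 26, 26]
t=10: [49, 49, 49, 49, 49, 49, 49, 49]
t=11: [21, 21, 21, 21, 21, 21, 21, 21]
t=12: [40, 40, 40, 40, 40, 40, 40, 40]
t=13: [38, 38, 38, 38, 38, 38, 38, 38]
t=14: [42, 42, 42, 42, 42, 42, 42, 42]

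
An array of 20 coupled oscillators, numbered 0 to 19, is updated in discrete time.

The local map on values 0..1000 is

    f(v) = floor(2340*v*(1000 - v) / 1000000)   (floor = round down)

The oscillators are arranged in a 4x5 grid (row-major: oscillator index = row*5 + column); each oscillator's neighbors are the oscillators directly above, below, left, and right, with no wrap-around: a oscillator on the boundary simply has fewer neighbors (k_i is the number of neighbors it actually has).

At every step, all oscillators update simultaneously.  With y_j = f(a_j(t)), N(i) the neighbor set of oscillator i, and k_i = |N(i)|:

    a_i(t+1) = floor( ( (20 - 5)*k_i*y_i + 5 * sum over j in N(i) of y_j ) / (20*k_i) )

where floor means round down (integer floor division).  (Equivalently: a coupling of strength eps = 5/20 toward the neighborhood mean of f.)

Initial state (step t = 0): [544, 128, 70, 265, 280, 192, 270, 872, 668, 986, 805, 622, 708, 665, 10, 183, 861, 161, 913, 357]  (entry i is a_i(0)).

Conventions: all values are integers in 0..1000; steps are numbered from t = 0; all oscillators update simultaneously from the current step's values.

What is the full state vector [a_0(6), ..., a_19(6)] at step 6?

Answer: [572, 572, 572, 572, 572, 572, 572, 572, 572, 573, 572, 572, 572, 572, 573, 572, 572, 572, 572, 572]

Derivation:
t=0: [544, 128, 70, 265, 280, 192, 270, 872, 668, 986, 805, 622, 708, 665, 10, 183, 861, 161, 913, 357]
t=1: [513, 295, 195, 436, 414, 389, 435, 296, 467, 108, 380, 511, 465, 466, 108, 342, 311, 316, 253, 428]
t=2: [568, 491, 404, 557, 525, 559, 563, 496, 553, 283, 552, 576, 571, 550, 283, 526, 510, 505, 469, 512]
t=3: [575, 580, 567, 576, 568, 575, 575, 581, 571, 491, 577, 572, 574, 572, 491, 582, 582, 582, 582, 570]
t=4: [570, 570, 573, 571, 574, 571, 570, 569, 573, 582, 570, 571, 571, 572, 582, 569, 569, 569, 569, 573]
t=5: [573, 572, 572, 572, 571, 573, 573, 572, 571, 569, 573, 573, 572, 571, 569, 573, 573, 573, 572, 571]
t=6: [572, 572, 572, 572, 572, 572, 572, 572, 572, 573, 572, 572, 572, 572, 573, 572, 572, 572, 572, 572]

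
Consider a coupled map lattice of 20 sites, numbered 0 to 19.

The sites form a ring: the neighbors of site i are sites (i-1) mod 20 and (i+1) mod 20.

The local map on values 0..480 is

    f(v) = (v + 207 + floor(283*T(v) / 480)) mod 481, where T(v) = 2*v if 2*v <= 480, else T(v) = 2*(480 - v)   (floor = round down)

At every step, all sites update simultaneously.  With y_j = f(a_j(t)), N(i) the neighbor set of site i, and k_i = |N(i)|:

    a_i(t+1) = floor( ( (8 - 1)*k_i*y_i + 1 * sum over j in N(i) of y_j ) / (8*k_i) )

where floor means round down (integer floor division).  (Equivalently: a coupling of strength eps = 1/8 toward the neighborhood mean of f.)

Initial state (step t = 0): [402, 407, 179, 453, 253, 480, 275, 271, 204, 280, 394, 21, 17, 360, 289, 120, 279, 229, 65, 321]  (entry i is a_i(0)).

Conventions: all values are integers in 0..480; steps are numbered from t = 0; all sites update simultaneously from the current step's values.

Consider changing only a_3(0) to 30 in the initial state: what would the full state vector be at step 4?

Answer: [131, 440, 256, 232, 236, 86, 235, 224, 277, 183, 171, 242, 245, 208, 240, 179, 242, 233, 233, 237]
Key observation: This trace re-runs the system from the modified initial state.

Derivation:
t=0: [402, 407, 179, 30, 253, 480, 275, 271, 204, 280, 394, 21, 17, 360, 289, 120, 279, 229, 65, 321]
t=1: [219, 212, 132, 260, 245, 210, 239, 238, 179, 235, 224, 249, 243, 228, 253, 439, 255, 233, 333, 240]
t=2: [204, 177, 38, 230, 243, 191, 241, 236, 131, 228, 217, 245, 246, 225, 242, 217, 243, 233, 233, 245]
t=3: [171, 125, 274, 232, 240, 155, 240, 226, 38, 207, 202, 244, 245, 219, 242, 204, 243, 233, 233, 242]
t=4: [131, 440, 256, 232, 236, 86, 235, 224, 277, 183, 171, 242, 245, 208, 240, 179, 242, 233, 233, 237]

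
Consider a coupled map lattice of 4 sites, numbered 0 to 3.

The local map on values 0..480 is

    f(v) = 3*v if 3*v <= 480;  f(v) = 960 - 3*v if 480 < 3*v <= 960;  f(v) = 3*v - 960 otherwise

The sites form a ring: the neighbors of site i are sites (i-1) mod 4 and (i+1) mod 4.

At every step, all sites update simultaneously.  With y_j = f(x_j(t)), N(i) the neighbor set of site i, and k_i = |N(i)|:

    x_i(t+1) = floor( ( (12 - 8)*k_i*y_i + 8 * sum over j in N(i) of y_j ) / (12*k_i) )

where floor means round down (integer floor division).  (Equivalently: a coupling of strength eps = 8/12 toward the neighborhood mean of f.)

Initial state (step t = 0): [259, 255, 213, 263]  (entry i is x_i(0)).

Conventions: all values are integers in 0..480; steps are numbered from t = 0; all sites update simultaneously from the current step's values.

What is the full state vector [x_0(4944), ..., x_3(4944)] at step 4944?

Simulating step by step:
t=0: [259, 255, 213, 263]
t=1: [183, 233, 229, 225]
t=2: [319, 315, 273, 323]
t=3: [9, 53, 55, 51]
t=4: [113, 117, 159, 115]
t=5: [345, 389, 391, 387]
t=6: [161, 165, 207, 163]
t=7: [471, 427, 425, 429]
t=8: [367, 363, 321, 365]
t=9: [135, 91, 89, 93]
t=10: [319, 315, 273, 317]
t=11: [9, 53, 55, 51]

Answer: [367, 363, 321, 365]
Key observation: The state at step 3, [9, 53, 55, 51], reappears at step 11: the system is in a cycle of period 8 from step 3 on.  Therefore the state at step 4944 equals the state at step 3 + ((4944 - 3) mod 8) = 8, which is [367, 363, 321, 365].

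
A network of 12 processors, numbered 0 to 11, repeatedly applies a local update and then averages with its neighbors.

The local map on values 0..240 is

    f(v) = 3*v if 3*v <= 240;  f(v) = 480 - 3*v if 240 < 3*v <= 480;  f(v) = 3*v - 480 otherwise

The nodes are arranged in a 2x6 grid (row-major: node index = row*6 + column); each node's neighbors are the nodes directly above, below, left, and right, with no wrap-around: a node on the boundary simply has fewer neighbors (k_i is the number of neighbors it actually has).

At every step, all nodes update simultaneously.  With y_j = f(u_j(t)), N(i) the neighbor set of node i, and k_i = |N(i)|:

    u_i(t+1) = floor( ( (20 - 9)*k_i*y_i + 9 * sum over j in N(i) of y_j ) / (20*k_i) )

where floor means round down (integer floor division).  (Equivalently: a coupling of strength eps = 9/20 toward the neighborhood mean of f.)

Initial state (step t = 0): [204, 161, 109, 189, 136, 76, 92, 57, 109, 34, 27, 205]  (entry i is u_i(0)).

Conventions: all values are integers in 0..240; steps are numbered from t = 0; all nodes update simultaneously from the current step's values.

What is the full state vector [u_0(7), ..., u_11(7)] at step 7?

Answer: [101, 107, 106, 34, 60, 165, 133, 140, 155, 48, 40, 133]

Derivation:
t=0: [204, 161, 109, 189, 136, 76, 92, 57, 109, 34, 27, 205]
t=1: [119, 70, 120, 96, 99, 171, 180, 148, 148, 104, 90, 143]
t=2: [128, 157, 131, 176, 165, 70, 68, 65, 68, 158, 175, 82]
t=3: [100, 61, 87, 42, 53, 171, 177, 169, 155, 47, 63, 186]
t=4: [151, 164, 169, 147, 139, 71, 74, 52, 66, 127, 160, 92]
t=5: [67, 38, 52, 49, 72, 177, 163, 150, 151, 90, 54, 160]
t=6: [138, 120, 129, 168, 172, 76, 56, 39, 74, 165, 153, 47]
t=7: [101, 107, 106, 34, 60, 165, 133, 140, 155, 48, 40, 133]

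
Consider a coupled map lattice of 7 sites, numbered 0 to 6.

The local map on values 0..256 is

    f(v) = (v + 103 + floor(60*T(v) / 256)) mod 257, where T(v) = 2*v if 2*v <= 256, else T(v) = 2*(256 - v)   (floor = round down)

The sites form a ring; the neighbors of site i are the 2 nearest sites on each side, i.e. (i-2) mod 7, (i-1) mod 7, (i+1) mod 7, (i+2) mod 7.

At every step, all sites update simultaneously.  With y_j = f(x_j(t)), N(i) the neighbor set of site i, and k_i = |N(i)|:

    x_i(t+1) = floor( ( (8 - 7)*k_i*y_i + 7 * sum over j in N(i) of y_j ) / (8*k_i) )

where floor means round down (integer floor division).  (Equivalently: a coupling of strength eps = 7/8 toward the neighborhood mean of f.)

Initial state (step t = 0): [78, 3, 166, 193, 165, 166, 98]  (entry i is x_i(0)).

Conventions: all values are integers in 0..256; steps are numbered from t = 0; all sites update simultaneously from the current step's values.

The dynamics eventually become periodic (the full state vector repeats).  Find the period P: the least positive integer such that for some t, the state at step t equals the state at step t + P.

Answer: 2
Key observation: The state at step 29, [89, 89, 89, 89, 89, 89, 89], reappears at step 31 — and no state repeats earlier — so the cycle the system enters has period 2.

Derivation:
t=0: [78, 3, 166, 193, 165, 166, 98]
t=1: [127, 141, 104, 67, 98, 134, 125]
t=2: [82, 118, 145, 151, 144, 115, 81]
t=3: [92, 118, 77, 31, 76, 118, 92]
t=4: [137, 186, 162, 120, 162, 185, 136]
t=5: [52, 40, 45, 53, 45, 40, 52]
t=6: [168, 174, 171, 166, 171, 174, 168]
t=7: [56, 55, 55, 56, 55, 55, 56]
t=8: [183, 184, 183, 183, 183, 184, 183]
t=9: [63, 63, 63, 63, 63, 63, 63]
t=10: [195, 195, 195, 195, 195, 195, 195]
t=11: [69, 69, 69, 69, 69, 69, 69]
t=12: [204, 204, 204, 204, 204, 204, 204]
t=13: [74, 74, 74, 74, 74, 74, 74]
t=14: [211, 211, 211, 211, 211, 211, 211]
t=15: [78, 78, 78, 78, 78, 78, 78]
t=16: [217, 217, 217, 217, 217, 217, 217]
t=17: [81, 81, 81, 81, 81, 81, 81]
t=18: [221, 221, 221, 221, 221, 221, 221]
t=19: [83, 83, 83, 83, 83, 83, 83]
t=20: [224, 224, 224, 224, 224, 224, 224]
t=21: [85, 85, 85, 85, 85, 85, 85]
t=22: [227, 227, 227, 227, 227, 227, 227]
t=23: [86, 86, 86, 86, 86, 86, 86]
t=24: [229, 229, 229, 229, 229, 229, 229]
t=25: [87, 87, 87, 87, 87, 87, 87]
t=26: [230, 230, 230, 230, 230, 230, 230]
t=27: [88, 88, 88, 88, 88, 88, 88]
t=28: [232, 232, 232, 232, 232, 232, 232]
t=29: [89, 89, 89, 89, 89, 89, 89]
t=30: [233, 233, 233, 233, 233, 233, 233]
t=31: [89, 89, 89, 89, 89, 89, 89]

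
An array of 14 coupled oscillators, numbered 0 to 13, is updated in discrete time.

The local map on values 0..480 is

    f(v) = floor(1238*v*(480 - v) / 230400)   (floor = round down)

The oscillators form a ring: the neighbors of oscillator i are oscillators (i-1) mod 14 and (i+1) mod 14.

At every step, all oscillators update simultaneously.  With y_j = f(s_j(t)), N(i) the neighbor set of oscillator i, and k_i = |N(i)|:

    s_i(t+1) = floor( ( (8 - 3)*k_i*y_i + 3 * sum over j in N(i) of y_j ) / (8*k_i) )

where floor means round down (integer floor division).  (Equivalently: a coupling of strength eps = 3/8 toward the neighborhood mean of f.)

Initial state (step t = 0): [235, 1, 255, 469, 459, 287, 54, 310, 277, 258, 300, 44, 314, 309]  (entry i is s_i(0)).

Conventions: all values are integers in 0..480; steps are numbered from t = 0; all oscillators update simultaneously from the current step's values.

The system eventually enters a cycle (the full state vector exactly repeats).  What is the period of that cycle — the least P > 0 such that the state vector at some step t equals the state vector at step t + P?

Answer: 2
Key observation: The state at step 7, [294, 294, 294, 294, 294, 294, 294, 293, 293, 293, 293, 293, 293, 293], reappears at step 9 — and no state repeats earlier — so the cycle the system enters has period 2.

Derivation:
t=0: [235, 1, 255, 469, 459, 287, 54, 310, 277, 258, 300, 44, 314, 309]
t=1: [246, 116, 197, 84, 92, 218, 185, 256, 299, 302, 258, 171, 247, 287]
t=2: [291, 255, 262, 203, 210, 282, 298, 301, 293, 291, 298, 292, 301, 301]
t=3: [296, 305, 305, 303, 302, 299, 292, 290, 293, 294, 292, 292, 289, 290]
t=4: [291, 287, 286, 287, 288, 290, 293, 295, 294, 293, 293, 294, 295, 295]
t=5: [295, 296, 297, 297, 296, 295, 294, 293, 293, 293, 293, 293, 293, 293]
t=6: [293, 292, 292, 292, 292, 292, 293, 293, 294, 294, 294, 294, 294, 293]
t=7: [294, 294, 294, 294, 294, 294, 294, 293, 293, 293, 293, 293, 293, 293]
t=8: [293, 293, 293, 293, 293, 293, 293, 293, 294, 294, 294, 294, 294, 293]
t=9: [294, 294, 294, 294, 294, 294, 294, 293, 293, 293, 293, 293, 293, 293]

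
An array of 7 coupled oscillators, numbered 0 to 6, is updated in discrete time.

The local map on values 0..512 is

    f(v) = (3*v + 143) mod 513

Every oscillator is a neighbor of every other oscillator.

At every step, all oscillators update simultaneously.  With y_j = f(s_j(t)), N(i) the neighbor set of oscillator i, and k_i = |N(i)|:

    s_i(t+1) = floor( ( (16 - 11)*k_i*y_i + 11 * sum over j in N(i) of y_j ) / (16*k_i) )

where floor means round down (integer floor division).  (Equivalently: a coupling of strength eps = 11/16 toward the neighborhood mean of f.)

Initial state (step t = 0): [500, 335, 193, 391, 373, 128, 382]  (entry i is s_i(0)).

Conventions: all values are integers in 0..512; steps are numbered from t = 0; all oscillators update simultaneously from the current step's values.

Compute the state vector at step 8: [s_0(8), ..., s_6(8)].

Answer: [94, 94, 94, 73, 94, 93, 94]

Derivation:
t=0: [500, 335, 193, 391, 373, 128, 382]
t=1: [162, 166, 183, 199, 188, 144, 193]
t=2: [150, 153, 163, 172, 166, 140, 169]
t=3: [101, 103, 109, 114, 111, 95, 112]
t=4: [459, 460, 463, 466, 465, 455, 465]
t=5: [442, 442, 444, 344, 445, 439, 445]
t=6: [411, 411, 412, 352, 412, 409, 412]
t=7: [330, 330, 330, 295, 330, 328, 330]
t=8: [94, 94, 94, 73, 94, 93, 94]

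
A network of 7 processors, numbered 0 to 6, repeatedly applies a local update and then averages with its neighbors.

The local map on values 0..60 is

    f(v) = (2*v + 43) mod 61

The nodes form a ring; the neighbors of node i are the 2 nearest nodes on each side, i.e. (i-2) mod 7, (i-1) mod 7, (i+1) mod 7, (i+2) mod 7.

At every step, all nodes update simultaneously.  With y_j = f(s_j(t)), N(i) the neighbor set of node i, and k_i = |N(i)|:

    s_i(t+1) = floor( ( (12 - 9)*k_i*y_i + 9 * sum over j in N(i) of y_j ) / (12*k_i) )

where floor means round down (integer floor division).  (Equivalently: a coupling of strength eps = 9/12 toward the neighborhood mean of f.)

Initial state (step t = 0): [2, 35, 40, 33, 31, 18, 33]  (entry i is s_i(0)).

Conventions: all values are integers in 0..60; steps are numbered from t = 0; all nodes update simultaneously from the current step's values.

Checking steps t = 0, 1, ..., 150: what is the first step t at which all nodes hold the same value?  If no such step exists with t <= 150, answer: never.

Simulating step by step:
t=0: [2, 35, 40, 33, 31, 18, 33]  (not all equal)
t=1: [34, 40, 36, 33, 32, 39, 42]  (not all equal)
t=2: [35, 29, 40, 42, 42, 42, 30]  (not all equal)
t=3: [29, 28, 19, 10, 11, 20, 29]  (not all equal)
t=4: [32, 28, 20, 16, 16, 21, 29]  (not all equal)
t=5: [34, 32, 26, 21, 22, 27, 32]  (not all equal)
t=6: [42, 40, 35, 32, 32, 36, 41]  (not all equal)
t=7: [21, 20, 31, 40, 40, 32, 20]  (not all equal)
t=8: [31, 22, 20, 21, 21, 20, 22]  (not all equal)
t=9: [29, 28, 27, 23, 23, 27, 28]  (not all equal)
t=10: [37, 36, 34, 32, 32, 34, 36]  (not all equal)
t=11: [53, 52, 50, 49, 49, 50, 52]  (not all equal)
t=12: [24, 23, 22, 20, 20, 22, 23]  (not all equal)
t=13: [27, 26, 25, 24, 24, 25, 26]  (not all equal)
t=14: [33, 33, 32, 31, 31, 32, 33]  (not all equal)
t=15: [47, 46, 46, 45, 45, 46, 46]  (not all equal)
t=16: [13, 13, 12, 12, 12, 12, 13]  (not all equal)
t=17: [7, 7, 6, 6, 6, 6, 7]  (not all equal)
t=18: [56, 56, 55, 55, 55, 55, 56]  (not all equal)
t=19: [32, 32, 31, 31, 31, 31, 32]  (not all equal)
t=20: [45, 45, 44, 44, 44, 44, 45]  (not all equal)
t=21: [10, 10, 9, 9, 9, 9, 10]  (not all equal)
t=22: [1, 1, 0, 0, 0, 0, 1]  (not all equal)
t=23: [44, 44, 43, 43, 43, 43, 44]  (not all equal)
t=24: [8, 8, 7, 7, 7, 7, 8]  (not all equal)
t=25: [58, 58, 57, 57, 57, 57, 58]  (not all equal)
t=26: [36, 36, 35, 35, 35, 35, 36]  (not all equal)
t=27: [53, 53, 52, 52, 52, 52, 53]  (not all equal)
t=28: [26, 26, 25, 25, 25, 25, 26]  (not all equal)
t=29: [33, 33, 32, 32, 32, 32, 33]  (not all equal)
t=30: [47, 47, 46, 46, 46, 46, 47]  (not all equal)
t=31: [14, 14, 13, 13, 13, 13, 14]  (not all equal)
t=32: [9, 9, 8, 8, 8, 8, 9]  (not all equal)
t=33: [22, 22, 36, 47, 47, 36, 22]  (not all equal)
t=34: [36, 29, 28, 31, 31, 28, 29]  (not all equal)
t=35: [42, 43, 43, 41, 41, 43, 43]  (not all equal)
t=36: [6, 5, 5, 5, 5, 5, 5]  (not all equal)
t=37: [53, 53, 53, 53, 53, 53, 53]  (all equal)

Answer: 37
Key observation: Synchronization is absorbing here: once all nodes are equal they stay equal, and step 37 is the first all-equal step.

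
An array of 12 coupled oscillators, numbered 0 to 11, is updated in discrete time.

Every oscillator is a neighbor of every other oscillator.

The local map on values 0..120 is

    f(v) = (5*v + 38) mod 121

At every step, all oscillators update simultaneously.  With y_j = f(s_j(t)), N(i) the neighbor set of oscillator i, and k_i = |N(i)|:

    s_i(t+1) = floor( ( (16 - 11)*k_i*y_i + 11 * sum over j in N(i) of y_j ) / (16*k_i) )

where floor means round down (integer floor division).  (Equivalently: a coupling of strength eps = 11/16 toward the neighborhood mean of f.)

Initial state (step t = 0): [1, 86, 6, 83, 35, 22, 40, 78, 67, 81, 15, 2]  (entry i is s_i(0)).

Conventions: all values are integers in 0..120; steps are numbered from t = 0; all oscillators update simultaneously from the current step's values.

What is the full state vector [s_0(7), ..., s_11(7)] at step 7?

Answer: [57, 46, 64, 72, 72, 50, 74, 57, 47, 72, 53, 51]

Derivation:
t=0: [1, 86, 6, 83, 35, 22, 40, 78, 67, 81, 15, 2]
t=1: [64, 79, 70, 76, 76, 60, 82, 69, 56, 73, 81, 65]
t=2: [73, 62, 51, 58, 58, 68, 66, 49, 63, 54, 64, 44]
t=3: [56, 72, 58, 67, 67, 49, 47, 56, 73, 62, 75, 50]
t=4: [56, 46, 59, 40, 40, 48, 45, 56, 47, 64, 50, 49]
t=5: [68, 56, 72, 78, 78, 58, 54, 68, 57, 78, 61, 59]
t=6: [51, 66, 56, 63, 63, 69, 64, 51, 67, 63, 72, 70]
t=7: [57, 46, 64, 72, 72, 50, 74, 57, 47, 72, 53, 51]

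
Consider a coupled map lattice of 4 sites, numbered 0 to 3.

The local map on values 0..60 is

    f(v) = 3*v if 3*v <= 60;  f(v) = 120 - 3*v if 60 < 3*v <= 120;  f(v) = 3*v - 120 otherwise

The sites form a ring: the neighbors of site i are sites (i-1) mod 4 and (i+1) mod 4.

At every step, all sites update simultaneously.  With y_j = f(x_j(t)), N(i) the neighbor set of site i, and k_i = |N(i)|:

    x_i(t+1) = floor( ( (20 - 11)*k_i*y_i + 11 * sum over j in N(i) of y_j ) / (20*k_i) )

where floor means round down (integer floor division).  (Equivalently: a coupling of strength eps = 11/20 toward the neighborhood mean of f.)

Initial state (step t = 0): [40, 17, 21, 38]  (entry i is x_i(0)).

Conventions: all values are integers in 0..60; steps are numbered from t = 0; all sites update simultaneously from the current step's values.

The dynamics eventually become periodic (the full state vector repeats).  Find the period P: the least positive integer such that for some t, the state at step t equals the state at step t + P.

Answer: 4
Key observation: The state at step 17, [18, 18, 18, 18], reappears at step 21 — and no state repeats earlier — so the cycle the system enters has period 4.

Derivation:
t=0: [40, 17, 21, 38]
t=1: [15, 38, 41, 18]
t=2: [36, 15, 17, 37]
t=3: [20, 37, 37, 21]
t=4: [45, 23, 22, 44]
t=5: [24, 41, 41, 24]
t=6: [35, 15, 15, 35]
t=7: [23, 36, 36, 23]
t=8: [40, 22, 22, 40]
t=9: [14, 39, 39, 14]
t=10: [31, 13, 13, 31]
t=11: [30, 35, 35, 30]
t=12: [25, 19, 19, 25]
t=13: [48, 53, 53, 48]
t=14: [28, 34, 34, 28]
t=15: [31, 22, 22, 31]
t=16: [34, 46, 46, 34]
t=17: [18, 18, 18, 18]
t=18: [54, 54, 54, 54]
t=19: [42, 42, 42, 42]
t=20: [6, 6, 6, 6]
t=21: [18, 18, 18, 18]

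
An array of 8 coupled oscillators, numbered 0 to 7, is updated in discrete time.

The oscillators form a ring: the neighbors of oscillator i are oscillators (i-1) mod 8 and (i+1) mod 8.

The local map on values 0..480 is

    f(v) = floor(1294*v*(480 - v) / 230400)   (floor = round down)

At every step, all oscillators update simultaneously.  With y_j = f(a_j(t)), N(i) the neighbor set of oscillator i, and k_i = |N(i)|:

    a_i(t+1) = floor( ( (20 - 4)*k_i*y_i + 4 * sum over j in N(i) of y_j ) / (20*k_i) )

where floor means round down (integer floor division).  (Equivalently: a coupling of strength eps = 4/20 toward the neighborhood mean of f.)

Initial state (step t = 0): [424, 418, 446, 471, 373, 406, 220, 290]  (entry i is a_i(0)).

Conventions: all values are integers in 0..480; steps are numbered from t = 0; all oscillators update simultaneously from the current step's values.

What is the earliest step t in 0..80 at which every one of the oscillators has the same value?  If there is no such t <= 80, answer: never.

Simulating step by step:
t=0: [424, 418, 446, 471, 373, 406, 220, 290]  (not all equal)
t=1: [151, 137, 84, 49, 198, 188, 304, 292]  (not all equal)
t=2: [280, 256, 186, 144, 293, 307, 301, 304]  (not all equal)
t=3: [313, 319, 304, 278, 302, 299, 301, 301]  (not all equal)
t=4: [293, 289, 300, 312, 302, 302, 302, 301]  (not all equal)
t=5: [306, 309, 302, 295, 300, 301, 301, 302]  (not all equal)
t=6: [298, 296, 301, 305, 303, 302, 301, 300]  (not all equal)
t=7: [304, 304, 302, 299, 300, 301, 302, 303]  (not all equal)
t=8: [300, 300, 301, 302, 302, 302, 301, 300]  (not all equal)
t=9: [303, 302, 302, 301, 301, 301, 302, 302]  (not all equal)
t=10: [301, 301, 301, 301, 302, 301, 301, 301]  (not all equal)
t=11: [302, 302, 302, 301, 301, 301, 302, 302]  (not all equal)
t=12: [301, 301, 301, 301, 302, 301, 301, 301]  (not all equal)

Answer: never
Key observation: The state at step 10 reappears at step 12 — the system is in a cycle of period 2 from step 10 on.  No step 0..12 is synchronized, and the cycle repeats forever, so no step up to 80 (or ever) has all oscillators equal.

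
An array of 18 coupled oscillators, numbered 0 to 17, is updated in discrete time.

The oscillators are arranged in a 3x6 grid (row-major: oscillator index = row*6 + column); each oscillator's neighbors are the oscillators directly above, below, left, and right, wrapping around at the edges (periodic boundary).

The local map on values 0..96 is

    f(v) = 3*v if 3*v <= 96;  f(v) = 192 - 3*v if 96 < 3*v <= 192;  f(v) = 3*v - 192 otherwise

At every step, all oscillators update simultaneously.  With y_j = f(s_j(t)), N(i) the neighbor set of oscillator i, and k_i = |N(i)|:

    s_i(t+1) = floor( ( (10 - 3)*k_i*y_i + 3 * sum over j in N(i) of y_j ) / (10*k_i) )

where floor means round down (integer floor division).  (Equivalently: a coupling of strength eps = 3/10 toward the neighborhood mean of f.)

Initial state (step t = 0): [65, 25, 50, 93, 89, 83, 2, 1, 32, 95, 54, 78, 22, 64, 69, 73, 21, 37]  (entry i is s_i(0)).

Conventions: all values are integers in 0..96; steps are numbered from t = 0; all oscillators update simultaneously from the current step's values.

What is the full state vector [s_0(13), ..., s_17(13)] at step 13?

Simulating step by step:
t=0: [65, 25, 50, 93, 89, 83, 2, 1, 32, 95, 54, 78, 22, 64, 69, 73, 21, 37]
t=1: [17, 56, 49, 78, 70, 54, 12, 15, 78, 83, 41, 42, 52, 11, 22, 38, 60, 73]
t=2: [45, 29, 44, 44, 24, 33, 40, 41, 45, 57, 59, 58, 36, 35, 61, 67, 22, 29]
t=3: [65, 81, 57, 54, 67, 82, 67, 71, 51, 25, 23, 32, 81, 79, 22, 18, 59, 80]
t=4: [14, 42, 28, 32, 18, 49, 19, 25, 41, 66, 62, 80, 43, 45, 58, 51, 24, 49]
t=5: [46, 65, 77, 80, 54, 45, 57, 71, 62, 19, 17, 45, 59, 56, 31, 41, 61, 48]
t=6: [45, 12, 38, 48, 33, 54, 25, 18, 19, 52, 47, 53, 21, 26, 75, 63, 21, 43]
t=7: [55, 45, 67, 49, 79, 39, 68, 56, 54, 37, 52, 39, 64, 68, 39, 15, 59, 58]
t=8: [29, 45, 21, 45, 44, 64, 17, 25, 35, 68, 41, 63, 5, 20, 59, 47, 21, 24]
t=9: [70, 61, 60, 53, 56, 16, 49, 71, 73, 28, 58, 16, 30, 54, 30, 46, 63, 56]
t=10: [27, 12, 20, 36, 24, 42, 44, 23, 34, 68, 24, 43, 71, 36, 72, 53, 11, 30]
t=11: [70, 47, 59, 72, 69, 69, 59, 68, 75, 29, 63, 65, 38, 70, 36, 34, 43, 76]
t=12: [24, 40, 24, 32, 18, 15, 18, 17, 37, 72, 14, 7, 61, 29, 70, 82, 54, 37]
t=13: [63, 71, 70, 82, 53, 48, 49, 57, 69, 37, 39, 31, 28, 72, 34, 50, 38, 64]

Answer: [63, 71, 70, 82, 53, 48, 49, 57, 69, 37, 39, 31, 28, 72, 34, 50, 38, 64]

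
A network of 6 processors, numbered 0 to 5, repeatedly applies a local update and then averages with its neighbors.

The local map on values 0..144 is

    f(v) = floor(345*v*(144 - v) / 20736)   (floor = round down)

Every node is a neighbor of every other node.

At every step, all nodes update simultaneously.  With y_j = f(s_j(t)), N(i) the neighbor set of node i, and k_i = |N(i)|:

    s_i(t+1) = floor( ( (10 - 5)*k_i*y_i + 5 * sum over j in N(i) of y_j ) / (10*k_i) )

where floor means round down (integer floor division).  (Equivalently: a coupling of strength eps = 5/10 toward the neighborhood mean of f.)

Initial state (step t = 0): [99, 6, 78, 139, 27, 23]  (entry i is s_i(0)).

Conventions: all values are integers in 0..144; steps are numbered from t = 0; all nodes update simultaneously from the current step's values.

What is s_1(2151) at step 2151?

Simulating step by step:
t=0: [99, 6, 78, 139, 27, 23]
t=1: [57, 33, 62, 32, 48, 46]
t=2: [76, 67, 77, 67, 74, 73]
t=3: [85, 85, 85, 85, 85, 85]
t=4: [83, 83, 83, 83, 83, 83]
t=5: [84, 84, 84, 84, 84, 84]
t=6: [83, 83, 83, 83, 83, 83]

Answer: s_1(2151) = 84
Key observation: The state at step 4, [83, 83, 83, 83, 83, 83], reappears at step 6: the system is in a cycle of period 2 from step 4 on.  Therefore the state at step 2151 equals the state at step 4 + ((2151 - 4) mod 2) = 5, which is [84, 84, 84, 84, 84, 84].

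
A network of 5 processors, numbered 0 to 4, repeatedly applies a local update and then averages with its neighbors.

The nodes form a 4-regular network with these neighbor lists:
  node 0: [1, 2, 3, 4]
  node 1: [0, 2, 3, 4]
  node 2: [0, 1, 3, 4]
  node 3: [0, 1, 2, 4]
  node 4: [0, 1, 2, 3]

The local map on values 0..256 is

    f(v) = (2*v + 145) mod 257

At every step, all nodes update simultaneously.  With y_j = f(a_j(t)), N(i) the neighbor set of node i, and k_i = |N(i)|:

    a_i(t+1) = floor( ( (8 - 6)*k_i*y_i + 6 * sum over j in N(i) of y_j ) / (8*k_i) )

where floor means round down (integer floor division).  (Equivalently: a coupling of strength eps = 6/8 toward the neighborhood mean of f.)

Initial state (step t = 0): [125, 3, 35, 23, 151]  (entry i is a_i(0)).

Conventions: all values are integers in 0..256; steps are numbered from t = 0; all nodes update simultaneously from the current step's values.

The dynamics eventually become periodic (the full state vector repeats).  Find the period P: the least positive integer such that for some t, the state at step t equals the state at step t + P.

Simulating step by step:
t=0: [125, 3, 35, 23, 151]
t=1: [174, 175, 179, 177, 177]
t=2: [240, 240, 241, 240, 240]
t=3: [111, 111, 111, 111, 111]
t=4: [110, 110, 110, 110, 110]
t=5: [108, 108, 108, 108, 108]
t=6: [104, 104, 104, 104, 104]
t=7: [96, 96, 96, 96, 96]
t=8: [80, 80, 80, 80, 80]
t=9: [48, 48, 48, 48, 48]
t=10: [241, 241, 241, 241, 241]
t=11: [113, 113, 113, 113, 113]
t=12: [114, 114, 114, 114, 114]
t=13: [116, 116, 116, 116, 116]
t=14: [120, 120, 120, 120, 120]
t=15: [128, 128, 128, 128, 128]
t=16: [144, 144, 144, 144, 144]
t=17: [176, 176, 176, 176, 176]
t=18: [240, 240, 240, 240, 240]
t=19: [111, 111, 111, 111, 111]

Answer: 16
Key observation: The state at step 3, [111, 111, 111, 111, 111], reappears at step 19 — and no state repeats earlier — so the cycle the system enters has period 16.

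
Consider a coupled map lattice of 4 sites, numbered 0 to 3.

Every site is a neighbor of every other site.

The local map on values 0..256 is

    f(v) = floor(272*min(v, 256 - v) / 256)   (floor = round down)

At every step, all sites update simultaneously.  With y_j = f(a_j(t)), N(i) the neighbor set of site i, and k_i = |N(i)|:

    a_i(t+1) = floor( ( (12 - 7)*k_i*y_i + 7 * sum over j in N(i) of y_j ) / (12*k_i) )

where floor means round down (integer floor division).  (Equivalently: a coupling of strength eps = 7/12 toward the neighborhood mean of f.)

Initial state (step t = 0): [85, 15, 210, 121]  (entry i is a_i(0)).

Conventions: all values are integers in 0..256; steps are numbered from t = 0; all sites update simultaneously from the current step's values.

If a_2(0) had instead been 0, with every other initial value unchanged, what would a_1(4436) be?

Answer: a_1(4436) = 129
Key observation: The state at step 19, [134, 134, 134, 134], reappears at step 21: the system is in a cycle of period 2 from step 19 on.  Therefore the state at step 4436 equals the state at step 19 + ((4436 - 19) mod 2) = 20, which is [129, 129, 129, 129].

Derivation:
t=0: [85, 15, 0, 121]
t=1: [65, 48, 45, 73]
t=2: [62, 58, 57, 64]
t=3: [63, 62, 62, 64]
t=4: [66, 65, 65, 66]
t=5: [69, 69, 69, 69]
t=6: [73, 73, 73, 73]
t=7: [77, 77, 77, 77]
t=8: [81, 81, 81, 81]
t=9: [86, 86, 86, 86]
t=10: [91, 91, 91, 91]
t=11: [96, 96, 96, 96]
t=12: [102, 102, 102, 102]
t=13: [108, 108, 108, 108]
t=14: [114, 114, 114, 114]
t=15: [121, 121, 121, 121]
t=16: [128, 128, 128, 128]
t=17: [136, 136, 136, 136]
t=18: [127, 127, 127, 127]
t=19: [134, 134, 134, 134]
t=20: [129, 129, 129, 129]
t=21: [134, 134, 134, 134]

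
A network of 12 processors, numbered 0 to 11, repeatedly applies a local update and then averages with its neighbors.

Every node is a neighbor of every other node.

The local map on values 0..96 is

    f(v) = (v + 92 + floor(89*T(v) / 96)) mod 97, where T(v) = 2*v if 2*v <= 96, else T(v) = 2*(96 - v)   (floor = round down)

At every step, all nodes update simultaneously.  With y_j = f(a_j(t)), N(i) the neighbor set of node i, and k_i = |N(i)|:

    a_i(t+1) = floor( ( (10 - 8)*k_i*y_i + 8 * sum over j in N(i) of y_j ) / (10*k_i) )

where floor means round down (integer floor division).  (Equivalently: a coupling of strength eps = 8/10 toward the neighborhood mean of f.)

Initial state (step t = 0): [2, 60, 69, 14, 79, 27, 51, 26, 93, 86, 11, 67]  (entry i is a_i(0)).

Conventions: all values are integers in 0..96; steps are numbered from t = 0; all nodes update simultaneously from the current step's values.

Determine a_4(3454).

Answer: a_4(3454) = 52
Key observation: The state at step 9, [20, 20, 20, 20, 20, 20, 20, 20, 20, 20, 20, 20], reappears at step 15: the system is in a cycle of period 6 from step 9 on.  Therefore the state at step 3454 equals the state at step 9 + ((3454 - 9) mod 6) = 10, which is [52, 52, 52, 52, 52, 52, 52, 52, 52, 52, 52, 52].

Derivation:
t=0: [2, 60, 69, 14, 79, 27, 51, 26, 93, 86, 11, 67]
t=1: [28, 31, 30, 33, 29, 37, 32, 37, 40, 28, 32, 31]
t=2: [63, 65, 64, 65, 64, 54, 65, 54, 56, 63, 65, 65]
t=3: [22, 22, 22, 22, 22, 23, 22, 23, 23, 22, 22, 22]
t=4: [57, 57, 57, 57, 57, 58, 57, 58, 58, 57, 57, 57]
t=5: [26, 26, 26, 26, 26, 26, 26, 26, 26, 26, 26, 26]
t=6: [69, 69, 69, 69, 69, 69, 69, 69, 69, 69, 69, 69]
t=7: [17, 17, 17, 17, 17, 17, 17, 17, 17, 17, 17, 17]
t=8: [43, 43, 43, 43, 43, 43, 43, 43, 43, 43, 43, 43]
t=9: [20, 20, 20, 20, 20, 20, 20, 20, 20, 20, 20, 20]
t=10: [52, 52, 52, 52, 52, 52, 52, 52, 52, 52, 52, 52]
t=11: [31, 31, 31, 31, 31, 31, 31, 31, 31, 31, 31, 31]
t=12: [83, 83, 83, 83, 83, 83, 83, 83, 83, 83, 83, 83]
t=13: [5, 5, 5, 5, 5, 5, 5, 5, 5, 5, 5, 5]
t=14: [9, 9, 9, 9, 9, 9, 9, 9, 9, 9, 9, 9]
t=15: [20, 20, 20, 20, 20, 20, 20, 20, 20, 20, 20, 20]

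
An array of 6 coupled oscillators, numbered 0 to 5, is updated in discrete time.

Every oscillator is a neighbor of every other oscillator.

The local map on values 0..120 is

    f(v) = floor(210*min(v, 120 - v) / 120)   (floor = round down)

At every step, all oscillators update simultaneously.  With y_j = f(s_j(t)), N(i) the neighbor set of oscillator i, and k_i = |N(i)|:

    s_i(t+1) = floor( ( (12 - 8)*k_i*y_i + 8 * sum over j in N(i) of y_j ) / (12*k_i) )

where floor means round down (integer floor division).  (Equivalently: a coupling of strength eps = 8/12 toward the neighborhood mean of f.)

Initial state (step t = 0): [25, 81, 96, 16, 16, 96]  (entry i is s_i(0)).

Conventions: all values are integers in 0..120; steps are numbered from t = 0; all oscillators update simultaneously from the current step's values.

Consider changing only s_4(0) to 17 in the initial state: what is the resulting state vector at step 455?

Simulating step by step:
t=0: [25, 81, 96, 16, 17, 96]
t=1: [42, 47, 42, 39, 39, 42]
t=2: [72, 74, 72, 71, 71, 72]
t=3: [83, 82, 83, 83, 83, 83]
t=4: [64, 64, 64, 64, 64, 64]
t=5: [98, 98, 98, 98, 98, 98]
t=6: [38, 38, 38, 38, 38, 38]
t=7: [66, 66, 66, 66, 66, 66]
t=8: [94, 94, 94, 94, 94, 94]
t=9: [45, 45, 45, 45, 45, 45]
t=10: [78, 78, 78, 78, 78, 78]
t=11: [73, 73, 73, 73, 73, 73]
t=12: [82, 82, 82, 82, 82, 82]
t=13: [66, 66, 66, 66, 66, 66]

Answer: [73, 73, 73, 73, 73, 73]
Key observation: The state at step 7, [66, 66, 66, 66, 66, 66], reappears at step 13: the system is in a cycle of period 6 from step 7 on.  Therefore the state at step 455 equals the state at step 7 + ((455 - 7) mod 6) = 11, which is [73, 73, 73, 73, 73, 73].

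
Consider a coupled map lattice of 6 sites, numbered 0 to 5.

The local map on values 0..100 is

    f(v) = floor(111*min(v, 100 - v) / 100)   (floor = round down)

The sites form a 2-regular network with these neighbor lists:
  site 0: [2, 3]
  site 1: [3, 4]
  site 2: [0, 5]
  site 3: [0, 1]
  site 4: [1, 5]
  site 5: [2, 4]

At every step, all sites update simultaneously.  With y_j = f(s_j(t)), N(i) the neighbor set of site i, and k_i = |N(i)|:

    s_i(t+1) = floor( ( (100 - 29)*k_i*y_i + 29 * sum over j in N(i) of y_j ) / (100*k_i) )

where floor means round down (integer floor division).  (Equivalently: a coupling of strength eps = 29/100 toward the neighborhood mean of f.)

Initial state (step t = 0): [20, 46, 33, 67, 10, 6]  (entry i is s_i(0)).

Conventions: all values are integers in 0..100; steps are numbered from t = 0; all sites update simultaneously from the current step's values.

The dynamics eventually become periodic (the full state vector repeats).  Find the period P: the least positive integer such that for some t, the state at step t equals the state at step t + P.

Answer: 2
Key observation: The state at step 11, [53, 53, 53, 53, 54, 53], reappears at step 13 — and no state repeats earlier — so the cycle the system enters has period 2.

Derivation:
t=0: [20, 46, 33, 67, 10, 6]
t=1: [26, 43, 29, 36, 16, 11]
t=2: [30, 41, 28, 38, 20, 15]
t=3: [34, 41, 29, 41, 24, 19]
t=4: [37, 42, 31, 43, 28, 23]
t=5: [40, 43, 33, 45, 32, 27]
t=6: [43, 45, 36, 47, 35, 30]
t=7: [46, 47, 39, 50, 38, 34]
t=8: [50, 50, 43, 53, 42, 38]
t=9: [53, 53, 47, 52, 46, 43]
t=10: [52, 52, 51, 52, 50, 48]
t=11: [53, 53, 53, 53, 54, 53]
t=12: [52, 51, 52, 52, 51, 51]
t=13: [53, 53, 53, 53, 54, 53]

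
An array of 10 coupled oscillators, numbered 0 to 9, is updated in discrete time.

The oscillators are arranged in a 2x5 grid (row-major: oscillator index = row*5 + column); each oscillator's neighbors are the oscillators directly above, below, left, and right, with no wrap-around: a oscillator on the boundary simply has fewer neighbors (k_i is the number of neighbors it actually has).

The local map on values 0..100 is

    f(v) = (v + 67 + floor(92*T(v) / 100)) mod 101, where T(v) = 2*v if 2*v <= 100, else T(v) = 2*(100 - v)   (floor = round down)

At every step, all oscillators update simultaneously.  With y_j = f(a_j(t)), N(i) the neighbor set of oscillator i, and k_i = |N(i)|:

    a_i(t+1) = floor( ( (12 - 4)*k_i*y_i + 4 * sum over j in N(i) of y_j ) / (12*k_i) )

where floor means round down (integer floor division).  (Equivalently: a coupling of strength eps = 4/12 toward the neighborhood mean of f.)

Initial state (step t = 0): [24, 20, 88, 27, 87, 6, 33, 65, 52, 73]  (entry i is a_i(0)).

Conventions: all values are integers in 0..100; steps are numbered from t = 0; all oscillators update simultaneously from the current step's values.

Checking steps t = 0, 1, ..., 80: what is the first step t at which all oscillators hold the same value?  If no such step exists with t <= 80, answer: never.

Answer: 10
Key observation: Synchronization is absorbing here: once all oscillators are equal they stay equal, and step 10 is the first all-equal step.

Derivation:
t=0: [24, 20, 88, 27, 87, 6, 33, 65, 52, 73]  (not all equal)
t=1: [40, 33, 68, 45, 72, 71, 61, 78, 28, 72]  (not all equal)
t=2: [77, 69, 87, 87, 89, 89, 91, 82, 59, 81]  (not all equal)
t=3: [84, 87, 78, 78, 76, 76, 76, 81, 93, 83]  (not all equal)
t=4: [79, 78, 82, 82, 84, 84, 84, 80, 74, 79]  (not all equal)
t=5: [82, 83, 81, 81, 80, 79, 79, 82, 85, 83]  (not all equal)
t=6: [81, 80, 80, 80, 81, 82, 82, 80, 78, 80]  (not all equal)
t=7: [81, 81, 82, 82, 81, 81, 81, 82, 83, 82]  (not all equal)
t=8: [81, 81, 81, 80, 81, 81, 81, 80, 80, 80]  (not all equal)
t=9: [81, 81, 81, 81, 81, 81, 81, 81, 82, 81]  (not all equal)
t=10: [81, 81, 81, 81, 81, 81, 81, 81, 81, 81]  (all equal)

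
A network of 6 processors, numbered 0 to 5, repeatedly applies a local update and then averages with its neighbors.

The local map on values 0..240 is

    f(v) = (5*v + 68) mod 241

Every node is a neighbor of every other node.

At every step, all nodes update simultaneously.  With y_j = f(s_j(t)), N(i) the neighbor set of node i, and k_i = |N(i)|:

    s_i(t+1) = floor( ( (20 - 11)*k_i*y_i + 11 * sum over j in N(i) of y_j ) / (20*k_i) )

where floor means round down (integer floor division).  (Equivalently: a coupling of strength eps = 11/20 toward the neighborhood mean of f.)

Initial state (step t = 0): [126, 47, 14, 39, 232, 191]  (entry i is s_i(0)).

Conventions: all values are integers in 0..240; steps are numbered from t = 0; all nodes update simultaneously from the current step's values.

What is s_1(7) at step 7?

Simulating step by step:
t=0: [126, 47, 14, 39, 232, 191]
t=1: [130, 78, 104, 64, 65, 77]
t=2: [197, 191, 153, 167, 169, 189]
t=3: [104, 94, 111, 135, 139, 91]
t=4: [80, 63, 92, 51, 58, 58]
t=5: [157, 128, 96, 108, 120, 120]
t=6: [145, 178, 123, 144, 164, 164]
t=7: [122, 179, 167, 121, 155, 155]

Answer: s_1(7) = 179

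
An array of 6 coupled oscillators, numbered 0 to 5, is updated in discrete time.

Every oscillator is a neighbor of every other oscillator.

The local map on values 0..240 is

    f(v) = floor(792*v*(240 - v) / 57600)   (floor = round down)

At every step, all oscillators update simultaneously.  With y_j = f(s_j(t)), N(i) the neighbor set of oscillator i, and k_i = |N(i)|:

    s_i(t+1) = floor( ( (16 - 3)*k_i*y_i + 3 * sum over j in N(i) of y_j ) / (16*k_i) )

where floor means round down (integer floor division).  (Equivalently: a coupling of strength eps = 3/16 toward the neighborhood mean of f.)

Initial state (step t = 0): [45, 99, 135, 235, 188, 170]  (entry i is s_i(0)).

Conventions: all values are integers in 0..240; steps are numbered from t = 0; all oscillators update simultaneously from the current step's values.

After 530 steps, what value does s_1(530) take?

Answer: s_1(530) = 154
Key observation: The state at step 17, [153, 178, 178, 179, 153, 156], reappears at step 19: the system is in a cycle of period 2 from step 17 on.  Therefore the state at step 530 equals the state at step 17 + ((530 - 17) mod 2) = 18, which is [179, 154, 154, 153, 179, 176].

Derivation:
t=0: [45, 99, 135, 235, 188, 170]
t=1: [123, 178, 181, 43, 134, 157]
t=2: [189, 153, 150, 126, 188, 175]
t=3: [139, 178, 180, 189, 140, 157]
t=4: [186, 154, 152, 139, 186, 176]
t=5: [144, 178, 178, 186, 144, 156]
t=6: [184, 154, 154, 144, 184, 177]
t=7: [146, 178, 178, 184, 146, 155]
t=8: [183, 154, 154, 146, 183, 177]
t=9: [147, 178, 178, 182, 147, 155]
t=10: [182, 154, 154, 149, 182, 177]
t=11: [149, 178, 178, 181, 149, 155]
t=12: [181, 154, 154, 150, 181, 177]
t=13: [150, 178, 178, 180, 150, 155]
t=14: [180, 154, 154, 152, 180, 177]
t=15: [152, 178, 178, 179, 152, 155]
t=16: [179, 154, 154, 153, 179, 177]
t=17: [153, 178, 178, 179, 153, 156]
t=18: [179, 154, 154, 153, 179, 176]
t=19: [153, 178, 178, 179, 153, 156]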